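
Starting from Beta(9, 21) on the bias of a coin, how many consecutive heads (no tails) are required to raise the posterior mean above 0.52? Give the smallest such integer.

After k heads and 0 tails the posterior is Beta(9+k, 21), with mean (9+k)/(9+21+k).
Set (9+k)/(30+k) > 0.52 and solve: k > (0.52·30 − 9)/(1 − 0.52) = 13.750.
The smallest integer exceeding 13.750 is 14.

k = 14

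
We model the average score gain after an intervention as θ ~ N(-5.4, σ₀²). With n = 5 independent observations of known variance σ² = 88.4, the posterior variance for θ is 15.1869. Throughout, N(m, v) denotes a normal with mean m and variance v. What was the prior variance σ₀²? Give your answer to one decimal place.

Posterior precision equals prior precision plus data precision: 1/σ_n² = 1/σ₀² + n/σ².
So 1/σ₀² = 1/15.1869 − 5/88.4 = 0.065846 − 0.056561 = 0.009285.
Hence σ₀² = 1/0.009285 ≈ 107.7.

σ₀² = 107.7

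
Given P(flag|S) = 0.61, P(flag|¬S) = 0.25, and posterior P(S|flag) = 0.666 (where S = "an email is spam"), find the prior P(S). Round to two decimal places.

Bayes' rule in odds form gives O(S|E) = O(S)·[P(E|S)/P(E|¬S)], hence O(S) = O(S|E)/LR.
Posterior odds = 0.666/(1−0.666) = 1.9940. LR = 0.61/0.25 = 2.4400.
Prior odds = 1.9940/2.4400 = 0.8172, so P(S) = 0.8172/(1+0.8172) ≈ 0.45.

P(S) = 0.45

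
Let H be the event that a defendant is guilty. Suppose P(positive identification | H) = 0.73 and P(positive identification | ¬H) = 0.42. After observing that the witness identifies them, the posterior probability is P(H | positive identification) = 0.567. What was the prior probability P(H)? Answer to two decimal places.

P(H) = 0.43

Bayes' rule in odds form gives O(H|E) = O(H)·[P(E|H)/P(E|¬H)], hence O(H) = O(H|E)/LR.
Posterior odds = 0.567/(1−0.567) = 1.3095. LR = 0.73/0.42 = 1.7381.
Prior odds = 1.3095/1.7381 = 0.7534, so P(H) = 0.7534/(1+0.7534) ≈ 0.43.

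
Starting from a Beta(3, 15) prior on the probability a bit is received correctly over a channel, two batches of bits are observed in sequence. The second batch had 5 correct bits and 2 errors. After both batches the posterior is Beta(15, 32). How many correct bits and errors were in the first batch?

Because Beta–binomial updating is additive in the counts, the combined data contributed (α_post−α_prior, β_post−β_prior) successes and failures.
Total across both batches: 15−3=12 correct bits, 32−15=17 errors.
Subtract the second batch: 12−5=7 correct bits and 17−2=15 errors.

7 correct bits and 15 errors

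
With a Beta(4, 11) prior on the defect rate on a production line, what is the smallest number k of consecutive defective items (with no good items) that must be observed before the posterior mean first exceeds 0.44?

k = 5

After k defective items and 0 good items the posterior is Beta(4+k, 11), with mean (4+k)/(4+11+k).
Set (4+k)/(15+k) > 0.44 and solve: k > (0.44·15 − 4)/(1 − 0.44) = 4.643.
The smallest integer exceeding 4.643 is 5.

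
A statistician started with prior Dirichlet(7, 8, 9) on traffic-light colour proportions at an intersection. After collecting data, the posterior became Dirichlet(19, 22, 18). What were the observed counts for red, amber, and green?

For a Dirichlet(α) prior with multinomial counts c, the posterior is Dirichlet(α + c) componentwise.
Counts are posterior − prior componentwise: 19−7=12, 22−8=14, 18−9=9.

counts (12, 14, 9)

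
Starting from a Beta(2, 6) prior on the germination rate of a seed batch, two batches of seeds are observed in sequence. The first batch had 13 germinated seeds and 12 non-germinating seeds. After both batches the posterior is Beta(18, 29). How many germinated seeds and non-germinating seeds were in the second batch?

Because Beta–binomial updating is additive in the counts, the combined data contributed (α_post−α_prior, β_post−β_prior) successes and failures.
Total across both batches: 18−2=16 germinated seeds, 29−6=23 non-germinating seeds.
Subtract the first batch: 16−13=3 germinated seeds and 23−12=11 non-germinating seeds.

3 germinated seeds and 11 non-germinating seeds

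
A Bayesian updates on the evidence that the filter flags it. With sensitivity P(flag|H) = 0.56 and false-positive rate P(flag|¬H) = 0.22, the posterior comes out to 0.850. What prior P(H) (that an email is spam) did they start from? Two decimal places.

P(H) = 0.69

In odds form, posterior odds = prior odds × likelihood ratio, so prior odds = posterior odds ÷ LR.
Posterior odds = 0.850/(1−0.850) = 5.6667. LR = 0.56/0.22 = 2.5455.
Prior odds = 5.6667/2.5455 = 2.2262, so P(H) = 2.2262/(1+2.2262) ≈ 0.69.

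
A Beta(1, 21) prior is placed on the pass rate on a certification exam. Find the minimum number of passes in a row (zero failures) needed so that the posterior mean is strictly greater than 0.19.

k = 4

After k passes and 0 failures the posterior is Beta(1+k, 21), with mean (1+k)/(1+21+k).
Set (1+k)/(22+k) > 0.19 and solve: k > (0.19·22 − 1)/(1 − 0.19) = 3.926.
The smallest integer exceeding 3.926 is 4, and checking k=4: (5)/(26) = 0.1923 > 0.19.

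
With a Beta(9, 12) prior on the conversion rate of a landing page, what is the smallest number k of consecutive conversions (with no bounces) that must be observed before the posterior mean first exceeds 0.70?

After k conversions and 0 bounces the posterior is Beta(9+k, 12), with mean (9+k)/(9+12+k).
Set (9+k)/(21+k) > 0.70 and solve: k > (0.70·21 − 9)/(1 − 0.70) = 19.000.
The smallest integer exceeding 19.000 is 20.

k = 20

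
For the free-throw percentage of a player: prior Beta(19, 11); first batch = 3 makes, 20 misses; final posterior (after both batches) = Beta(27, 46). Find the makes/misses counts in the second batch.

5 makes and 15 misses

Sequential conjugate updates are equivalent to a single update on the pooled data, so total successes = posterior α − prior α and total failures = posterior β − prior β.
Total across both batches: 27−19=8 makes, 46−11=35 misses.
Subtract the first batch: 8−3=5 makes and 35−20=15 misses.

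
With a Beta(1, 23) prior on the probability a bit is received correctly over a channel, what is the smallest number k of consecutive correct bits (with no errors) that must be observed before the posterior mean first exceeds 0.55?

After k correct bits and 0 errors the posterior is Beta(1+k, 23), with mean (1+k)/(1+23+k).
Set (1+k)/(24+k) > 0.55 and solve: k > (0.55·24 − 1)/(1 − 0.55) = 27.111.
The smallest integer exceeding 27.111 is 28.

k = 28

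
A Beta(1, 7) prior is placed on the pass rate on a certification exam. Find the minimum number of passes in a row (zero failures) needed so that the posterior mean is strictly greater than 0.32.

After k passes and 0 failures the posterior is Beta(1+k, 7), with mean (1+k)/(1+7+k).
Set (1+k)/(8+k) > 0.32 and solve: k > (0.32·8 − 1)/(1 − 0.32) = 2.294.
The smallest integer exceeding 2.294 is 3, and checking k=3: (4)/(11) = 0.3636 > 0.32.

k = 3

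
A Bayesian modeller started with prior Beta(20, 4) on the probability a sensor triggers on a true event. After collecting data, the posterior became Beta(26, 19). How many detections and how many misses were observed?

6 detections and 15 misses

A Beta(a, b) prior with s successes and f failures in binomial data gives a Beta(a+s, b+f) posterior.
So s = 26 − 20 = 6 and f = 19 − 4 = 15.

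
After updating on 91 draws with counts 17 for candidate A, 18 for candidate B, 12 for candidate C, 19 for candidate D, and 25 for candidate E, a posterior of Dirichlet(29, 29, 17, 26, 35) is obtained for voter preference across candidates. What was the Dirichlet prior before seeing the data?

Dirichlet(12, 11, 5, 7, 10)

For a Dirichlet(α) prior with multinomial counts c, the posterior is Dirichlet(α + c) componentwise.
Subtract each count from the matching posterior parameter: 29−17=12, 29−18=11, 17−12=5, 26−19=7, 35−25=10.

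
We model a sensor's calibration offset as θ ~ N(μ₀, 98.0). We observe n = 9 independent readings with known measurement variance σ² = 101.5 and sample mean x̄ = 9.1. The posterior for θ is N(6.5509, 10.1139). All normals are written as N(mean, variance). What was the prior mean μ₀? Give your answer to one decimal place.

μ₀ = -15.6

With known observation variance, the Normal–Normal posterior has precision τ_n = τ₀ + n/σ² and mean μ_n = (τ₀μ₀ + (n/σ²)x̄)/τ_n.
Here τ₀ = 1/98.0 = 0.010204 and τ_data = 9/101.5 = 0.088670, so τ_n = 0.098874.
Rearranging for μ₀: μ₀ = (μ_n·τ_n − τ_data·x̄)/τ₀ = (6.5509·0.098874 − 0.088670·9.1) / 0.010204 = -0.159183/0.010204 ≈ -15.6.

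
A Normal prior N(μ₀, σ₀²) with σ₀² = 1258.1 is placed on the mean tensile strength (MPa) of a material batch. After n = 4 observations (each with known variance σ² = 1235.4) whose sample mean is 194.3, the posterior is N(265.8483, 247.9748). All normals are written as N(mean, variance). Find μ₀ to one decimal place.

μ₀ = 557.3

The posterior mean is a precision-weighted average: μ_n = (τ₀μ₀ + τ_data·x̄)/(τ₀+τ_data), with τ₀=1/σ₀² and τ_data=n/σ².
Here τ₀ = 1/1258.1 = 0.000795 and τ_data = 4/1235.4 = 0.003238, so τ_n = 0.004033.
Rearranging for μ₀: μ₀ = (μ_n·τ_n − τ_data·x̄)/τ₀ = (265.8483·0.004033 − 0.003238·194.3) / 0.000795 = 0.443023/0.000795 ≈ 557.3.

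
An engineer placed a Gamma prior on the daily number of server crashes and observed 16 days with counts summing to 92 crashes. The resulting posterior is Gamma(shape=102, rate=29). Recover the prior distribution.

Gamma(shape=10, rate=13)

A Gamma(α, β) prior (rate parametrization) on a Poisson rate with n observations summing to S gives posterior Gamma(α+S, β+n).
So α = 102 − 92 = 10 and β = 29 − 16 = 13.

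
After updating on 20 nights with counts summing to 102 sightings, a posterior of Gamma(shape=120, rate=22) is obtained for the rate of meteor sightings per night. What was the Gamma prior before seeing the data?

Gamma(shape=18, rate=2)

Gamma–Poisson conjugacy: posterior shape = α + Σxᵢ, posterior rate = β + n.
So α = 120 − 102 = 18 and β = 22 − 20 = 2.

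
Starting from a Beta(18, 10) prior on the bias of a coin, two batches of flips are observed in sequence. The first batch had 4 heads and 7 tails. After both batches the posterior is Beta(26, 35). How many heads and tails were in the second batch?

4 heads and 18 tails

Because Beta–binomial updating is additive in the counts, the combined data contributed (α_post−α_prior, β_post−β_prior) successes and failures.
Total across both batches: 26−18=8 heads, 35−10=25 tails.
Subtract the first batch: 8−4=4 heads and 25−7=18 tails.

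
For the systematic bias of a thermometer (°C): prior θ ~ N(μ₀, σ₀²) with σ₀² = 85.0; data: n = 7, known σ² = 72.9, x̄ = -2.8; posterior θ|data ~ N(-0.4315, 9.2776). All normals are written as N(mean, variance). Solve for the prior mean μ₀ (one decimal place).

μ₀ = 18.9

With known observation variance, the Normal–Normal posterior has precision τ_n = τ₀ + n/σ² and mean μ_n = (τ₀μ₀ + (n/σ²)x̄)/τ_n.
Here τ₀ = 1/85.0 = 0.011765 and τ_data = 7/72.9 = 0.096022, so τ_n = 0.107787.
Rearranging for μ₀: μ₀ = (μ_n·τ_n − τ_data·x̄)/τ₀ = (-0.4315·0.107787 − 0.096022·-2.8) / 0.011765 = 0.222352/0.011765 ≈ 18.9.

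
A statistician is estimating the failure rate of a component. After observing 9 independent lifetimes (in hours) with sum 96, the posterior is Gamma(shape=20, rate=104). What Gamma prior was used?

Gamma–exponential conjugacy: posterior shape = α + n, posterior rate = β + Σtᵢ.
So α = 20 − 9 = 11 and β = 104 − 96 = 8.

Gamma(shape=11, rate=8)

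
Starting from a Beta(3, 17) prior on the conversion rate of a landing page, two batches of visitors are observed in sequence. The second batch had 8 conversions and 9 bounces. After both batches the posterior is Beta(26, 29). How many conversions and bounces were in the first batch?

15 conversions and 3 bounces

Because Beta–binomial updating is additive in the counts, the combined data contributed (α_post−α_prior, β_post−β_prior) successes and failures.
Total across both batches: 26−3=23 conversions, 29−17=12 bounces.
Subtract the second batch: 23−8=15 conversions and 12−9=3 bounces.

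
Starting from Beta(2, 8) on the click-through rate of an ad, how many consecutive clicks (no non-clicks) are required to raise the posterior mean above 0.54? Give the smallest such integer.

After k clicks and 0 non-clicks the posterior is Beta(2+k, 8), with mean (2+k)/(2+8+k).
Set (2+k)/(10+k) > 0.54 and solve: k > (0.54·10 − 2)/(1 − 0.54) = 7.391.
The smallest integer exceeding 7.391 is 8, and checking k=8: (10)/(18) = 0.5556 > 0.54.

k = 8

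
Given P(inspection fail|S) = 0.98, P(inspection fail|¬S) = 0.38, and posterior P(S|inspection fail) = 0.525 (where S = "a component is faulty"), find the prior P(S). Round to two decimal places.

P(S) = 0.30

In odds form, posterior odds = prior odds × likelihood ratio, so prior odds = posterior odds ÷ LR.
Posterior odds = 0.525/(1−0.525) = 1.1053. LR = 0.98/0.38 = 2.5789.
Prior odds = 1.1053/2.5789 = 0.4286, so P(S) = 0.4286/(1+0.4286) ≈ 0.30.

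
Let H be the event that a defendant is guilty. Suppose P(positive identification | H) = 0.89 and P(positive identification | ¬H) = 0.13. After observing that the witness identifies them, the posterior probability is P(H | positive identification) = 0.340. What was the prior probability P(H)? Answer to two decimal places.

P(H) = 0.07

Bayes' rule in odds form gives O(H|E) = O(H)·[P(E|H)/P(E|¬H)], hence O(H) = O(H|E)/LR.
Posterior odds = 0.340/(1−0.340) = 0.5152. LR = 0.89/0.13 = 6.8462.
Prior odds = 0.5152/6.8462 = 0.0753, so P(H) = 0.0753/(1+0.0753) ≈ 0.07.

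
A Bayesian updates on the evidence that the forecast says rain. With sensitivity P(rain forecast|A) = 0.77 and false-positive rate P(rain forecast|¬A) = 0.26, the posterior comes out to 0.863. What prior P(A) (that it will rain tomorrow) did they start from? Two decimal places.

P(A) = 0.68

In odds form, posterior odds = prior odds × likelihood ratio, so prior odds = posterior odds ÷ LR.
Posterior odds = 0.863/(1−0.863) = 6.2993. LR = 0.77/0.26 = 2.9615.
Prior odds = 6.2993/2.9615 = 2.1271, so P(A) = 2.1271/(1+2.1271) ≈ 0.68.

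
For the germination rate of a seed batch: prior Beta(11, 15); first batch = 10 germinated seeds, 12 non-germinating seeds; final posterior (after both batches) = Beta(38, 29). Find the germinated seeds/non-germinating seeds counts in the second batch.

Because Beta–binomial updating is additive in the counts, the combined data contributed (α_post−α_prior, β_post−β_prior) successes and failures.
Total across both batches: 38−11=27 germinated seeds, 29−15=14 non-germinating seeds.
Subtract the first batch: 27−10=17 germinated seeds and 14−12=2 non-germinating seeds.

17 germinated seeds and 2 non-germinating seeds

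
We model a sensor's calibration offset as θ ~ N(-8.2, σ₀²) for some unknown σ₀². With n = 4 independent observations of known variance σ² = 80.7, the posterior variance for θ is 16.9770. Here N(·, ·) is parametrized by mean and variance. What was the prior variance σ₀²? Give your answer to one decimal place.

Posterior precision equals prior precision plus data precision: 1/σ_n² = 1/σ₀² + n/σ².
So 1/σ₀² = 1/16.9770 − 4/80.7 = 0.058903 − 0.049566 = 0.009337.
Hence σ₀² = 1/0.009337 ≈ 107.1.

σ₀² = 107.1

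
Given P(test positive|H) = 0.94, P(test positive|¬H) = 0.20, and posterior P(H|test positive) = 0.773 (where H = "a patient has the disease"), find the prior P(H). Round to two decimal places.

P(H) = 0.42

In odds form, posterior odds = prior odds × likelihood ratio, so prior odds = posterior odds ÷ LR.
Posterior odds = 0.773/(1−0.773) = 3.4053. LR = 0.94/0.20 = 4.7000.
Prior odds = 3.4053/4.7000 = 0.7245, so P(H) = 0.7245/(1+0.7245) ≈ 0.42.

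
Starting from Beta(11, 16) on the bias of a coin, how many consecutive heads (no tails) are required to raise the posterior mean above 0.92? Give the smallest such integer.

After k heads and 0 tails the posterior is Beta(11+k, 16), with mean (11+k)/(11+16+k).
Set (11+k)/(27+k) > 0.92 and solve: k > (0.92·27 − 11)/(1 − 0.92) = 173.000.
The smallest integer exceeding 173.000 is 174.

k = 174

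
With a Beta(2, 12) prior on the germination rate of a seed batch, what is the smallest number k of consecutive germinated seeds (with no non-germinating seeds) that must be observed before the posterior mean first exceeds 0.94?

k = 187

After k germinated seeds and 0 non-germinating seeds the posterior is Beta(2+k, 12), with mean (2+k)/(2+12+k).
Set (2+k)/(14+k) > 0.94 and solve: k > (0.94·14 − 2)/(1 − 0.94) = 186.000.
The smallest integer exceeding 186.000 is 187.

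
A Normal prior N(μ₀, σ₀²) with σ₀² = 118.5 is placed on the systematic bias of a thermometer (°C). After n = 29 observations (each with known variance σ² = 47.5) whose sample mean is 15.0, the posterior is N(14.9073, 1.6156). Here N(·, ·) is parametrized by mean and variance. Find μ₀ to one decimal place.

The posterior mean is a precision-weighted average: μ_n = (τ₀μ₀ + τ_data·x̄)/(τ₀+τ_data), with τ₀=1/σ₀² and τ_data=n/σ².
Here τ₀ = 1/118.5 = 0.008439 and τ_data = 29/47.5 = 0.610526, so τ_n = 0.618965.
Rearranging for μ₀: μ₀ = (μ_n·τ_n − τ_data·x̄)/τ₀ = (14.9073·0.618965 − 0.610526·15.0) / 0.008439 = 0.069207/0.008439 ≈ 8.2.

μ₀ = 8.2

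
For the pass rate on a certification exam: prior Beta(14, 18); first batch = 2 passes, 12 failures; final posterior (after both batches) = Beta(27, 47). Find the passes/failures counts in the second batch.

11 passes and 17 failures

Sequential conjugate updates are equivalent to a single update on the pooled data, so total successes = posterior α − prior α and total failures = posterior β − prior β.
Total across both batches: 27−14=13 passes, 47−18=29 failures.
Subtract the first batch: 13−2=11 passes and 29−12=17 failures.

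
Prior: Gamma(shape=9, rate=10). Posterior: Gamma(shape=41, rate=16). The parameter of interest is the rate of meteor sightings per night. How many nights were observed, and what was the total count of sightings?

A Gamma(α, β) prior (rate parametrization) on a Poisson rate with n observations summing to S gives posterior Gamma(α+S, β+n).
Matching: Σxᵢ = 41 − 9 = 32 and n = 16 − 10 = 6.

n = 6 nights with total 32 sightings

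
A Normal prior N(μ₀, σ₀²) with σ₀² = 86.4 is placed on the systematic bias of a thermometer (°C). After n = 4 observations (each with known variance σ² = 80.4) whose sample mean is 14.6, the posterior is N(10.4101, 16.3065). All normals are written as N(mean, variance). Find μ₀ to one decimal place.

μ₀ = -7.6

The posterior mean is a precision-weighted average: μ_n = (τ₀μ₀ + τ_data·x̄)/(τ₀+τ_data), with τ₀=1/σ₀² and τ_data=n/σ².
Here τ₀ = 1/86.4 = 0.011574 and τ_data = 4/80.4 = 0.049751, so τ_n = 0.061325.
Rearranging for μ₀: μ₀ = (μ_n·τ_n − τ_data·x̄)/τ₀ = (10.4101·0.061325 − 0.049751·14.6) / 0.011574 = -0.087965/0.011574 ≈ -7.6.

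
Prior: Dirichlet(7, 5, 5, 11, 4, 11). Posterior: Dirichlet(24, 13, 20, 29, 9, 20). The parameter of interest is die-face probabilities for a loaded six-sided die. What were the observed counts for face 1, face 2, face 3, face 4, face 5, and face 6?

For a Dirichlet(α) prior with multinomial counts c, the posterior is Dirichlet(α + c) componentwise.
Counts are posterior − prior componentwise: 24−7=17, 13−5=8, 20−5=15, 29−11=18, 9−4=5, 20−11=9.

counts (17, 8, 15, 18, 5, 9)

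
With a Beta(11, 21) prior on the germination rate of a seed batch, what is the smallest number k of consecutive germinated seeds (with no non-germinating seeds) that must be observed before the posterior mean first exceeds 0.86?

k = 119

After k germinated seeds and 0 non-germinating seeds the posterior is Beta(11+k, 21), with mean (11+k)/(11+21+k).
Set (11+k)/(32+k) > 0.86 and solve: k > (0.86·32 − 11)/(1 − 0.86) = 118.000.
The smallest integer exceeding 118.000 is 119.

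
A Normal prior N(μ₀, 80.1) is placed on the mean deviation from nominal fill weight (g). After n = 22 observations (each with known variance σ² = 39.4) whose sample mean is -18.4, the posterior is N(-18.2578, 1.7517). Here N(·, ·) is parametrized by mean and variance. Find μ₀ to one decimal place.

The posterior mean is a precision-weighted average: μ_n = (τ₀μ₀ + τ_data·x̄)/(τ₀+τ_data), with τ₀=1/σ₀² and τ_data=n/σ².
Here τ₀ = 1/80.1 = 0.012484 and τ_data = 22/39.4 = 0.558376, so τ_n = 0.570860.
Rearranging for μ₀: μ₀ = (μ_n·τ_n − τ_data·x̄)/τ₀ = (-18.2578·0.570860 − 0.558376·-18.4) / 0.012484 = -0.148529/0.012484 ≈ -11.9.

μ₀ = -11.9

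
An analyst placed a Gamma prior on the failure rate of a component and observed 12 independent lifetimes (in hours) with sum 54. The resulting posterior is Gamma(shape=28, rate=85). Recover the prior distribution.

Gamma(shape=16, rate=31)

For an exponential likelihood with a Gamma(α, β) prior on the rate, n observations with total T give posterior Gamma(α+n, β+T).
So α = 28 − 12 = 16 and β = 85 − 54 = 31.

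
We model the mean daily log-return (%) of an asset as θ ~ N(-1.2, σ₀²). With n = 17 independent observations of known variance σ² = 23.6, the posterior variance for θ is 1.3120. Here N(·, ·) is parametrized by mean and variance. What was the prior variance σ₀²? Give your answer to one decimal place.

σ₀² = 23.9

Posterior precision equals prior precision plus data precision: 1/σ_n² = 1/σ₀² + n/σ².
So 1/σ₀² = 1/1.3120 − 17/23.6 = 0.762195 − 0.720339 = 0.041856.
Hence σ₀² = 1/0.041856 ≈ 23.9.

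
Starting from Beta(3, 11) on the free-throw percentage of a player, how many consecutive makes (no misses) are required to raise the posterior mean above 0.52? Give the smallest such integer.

k = 9

After k makes and 0 misses the posterior is Beta(3+k, 11), with mean (3+k)/(3+11+k).
Set (3+k)/(14+k) > 0.52 and solve: k > (0.52·14 − 3)/(1 − 0.52) = 8.917.
The smallest integer exceeding 8.917 is 9, and checking k=9: (12)/(23) = 0.5217 > 0.52.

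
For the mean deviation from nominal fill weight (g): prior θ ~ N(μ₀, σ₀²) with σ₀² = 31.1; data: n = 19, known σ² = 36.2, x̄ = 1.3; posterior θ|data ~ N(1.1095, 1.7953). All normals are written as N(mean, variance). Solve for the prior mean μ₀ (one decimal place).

μ₀ = -2.0

The posterior mean is a precision-weighted average: μ_n = (τ₀μ₀ + τ_data·x̄)/(τ₀+τ_data), with τ₀=1/σ₀² and τ_data=n/σ².
Here τ₀ = 1/31.1 = 0.032154 and τ_data = 19/36.2 = 0.524862, so τ_n = 0.557016.
Rearranging for μ₀: μ₀ = (μ_n·τ_n − τ_data·x̄)/τ₀ = (1.1095·0.557016 − 0.524862·1.3) / 0.032154 = -0.064311/0.032154 ≈ -2.0.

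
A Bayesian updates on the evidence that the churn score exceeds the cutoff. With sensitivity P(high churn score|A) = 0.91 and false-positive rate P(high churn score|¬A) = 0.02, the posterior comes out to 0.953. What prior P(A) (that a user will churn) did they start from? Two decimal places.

In odds form, posterior odds = prior odds × likelihood ratio, so prior odds = posterior odds ÷ LR.
Posterior odds = 0.953/(1−0.953) = 20.2766. LR = 0.91/0.02 = 45.5000.
Prior odds = 20.2766/45.5000 = 0.4456, so P(A) = 0.4456/(1+0.4456) ≈ 0.31.

P(A) = 0.31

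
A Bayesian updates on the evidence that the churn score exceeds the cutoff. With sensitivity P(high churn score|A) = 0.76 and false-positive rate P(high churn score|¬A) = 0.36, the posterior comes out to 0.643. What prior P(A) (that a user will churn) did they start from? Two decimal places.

P(A) = 0.46

Bayes' rule in odds form gives O(A|E) = O(A)·[P(E|A)/P(E|¬A)], hence O(A) = O(A|E)/LR.
Posterior odds = 0.643/(1−0.643) = 1.8011. LR = 0.76/0.36 = 2.1111.
Prior odds = 1.8011/2.1111 = 0.8532, so P(A) = 0.8532/(1+0.8532) ≈ 0.46.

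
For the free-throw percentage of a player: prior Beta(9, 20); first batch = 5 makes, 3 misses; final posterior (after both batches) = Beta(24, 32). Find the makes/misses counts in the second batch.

Because Beta–binomial updating is additive in the counts, the combined data contributed (α_post−α_prior, β_post−β_prior) successes and failures.
Total across both batches: 24−9=15 makes, 32−20=12 misses.
Subtract the first batch: 15−5=10 makes and 12−3=9 misses.

10 makes and 9 misses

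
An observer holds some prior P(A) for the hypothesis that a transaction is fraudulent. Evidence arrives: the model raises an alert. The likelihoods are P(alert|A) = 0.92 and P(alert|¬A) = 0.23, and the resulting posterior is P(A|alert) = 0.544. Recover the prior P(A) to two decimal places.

In odds form, posterior odds = prior odds × likelihood ratio, so prior odds = posterior odds ÷ LR.
Posterior odds = 0.544/(1−0.544) = 1.1930. LR = 0.92/0.23 = 4.0000.
Prior odds = 1.1930/4.0000 = 0.2983, so P(A) = 0.2983/(1+0.2983) ≈ 0.23.

P(A) = 0.23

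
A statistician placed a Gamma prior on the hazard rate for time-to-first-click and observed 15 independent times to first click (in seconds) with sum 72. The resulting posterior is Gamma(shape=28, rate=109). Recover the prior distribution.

Gamma(shape=13, rate=37)

For an exponential likelihood with a Gamma(α, β) prior on the rate, n observations with total T give posterior Gamma(α+n, β+T).
So α = 28 − 15 = 13 and β = 109 − 72 = 37.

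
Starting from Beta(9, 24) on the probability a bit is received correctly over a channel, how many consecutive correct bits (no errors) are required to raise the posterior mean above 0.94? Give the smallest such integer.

k = 368

After k correct bits and 0 errors the posterior is Beta(9+k, 24), with mean (9+k)/(9+24+k).
Set (9+k)/(33+k) > 0.94 and solve: k > (0.94·33 − 9)/(1 − 0.94) = 367.000.
The smallest integer exceeding 367.000 is 368, and checking k=368: (377)/(401) = 0.9401 > 0.94.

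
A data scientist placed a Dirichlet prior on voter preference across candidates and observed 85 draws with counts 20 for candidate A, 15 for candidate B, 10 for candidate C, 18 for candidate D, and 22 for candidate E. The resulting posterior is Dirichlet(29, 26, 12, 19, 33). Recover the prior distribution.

Dirichlet(9, 11, 2, 1, 11)

For a Dirichlet(α) prior with multinomial counts c, the posterior is Dirichlet(α + c) componentwise.
Subtract each count from the matching posterior parameter: 29−20=9, 26−15=11, 12−10=2, 19−18=1, 33−22=11.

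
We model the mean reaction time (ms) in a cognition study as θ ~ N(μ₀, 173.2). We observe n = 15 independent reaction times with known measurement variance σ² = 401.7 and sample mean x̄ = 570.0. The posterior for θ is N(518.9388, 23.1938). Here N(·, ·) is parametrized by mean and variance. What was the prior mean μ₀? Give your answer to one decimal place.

μ₀ = 188.7

The posterior mean is a precision-weighted average: μ_n = (τ₀μ₀ + τ_data·x̄)/(τ₀+τ_data), with τ₀=1/σ₀² and τ_data=n/σ².
Here τ₀ = 1/173.2 = 0.005774 and τ_data = 15/401.7 = 0.037341, so τ_n = 0.043115.
Rearranging for μ₀: μ₀ = (μ_n·τ_n − τ_data·x̄)/τ₀ = (518.9388·0.043115 − 0.037341·570.0) / 0.005774 = 1.089676/0.005774 ≈ 188.7.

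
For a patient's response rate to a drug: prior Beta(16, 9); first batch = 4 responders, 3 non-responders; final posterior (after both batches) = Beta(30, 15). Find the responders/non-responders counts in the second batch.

Because Beta–binomial updating is additive in the counts, the combined data contributed (α_post−α_prior, β_post−β_prior) successes and failures.
Total across both batches: 30−16=14 responders, 15−9=6 non-responders.
Subtract the first batch: 14−4=10 responders and 6−3=3 non-responders.

10 responders and 3 non-responders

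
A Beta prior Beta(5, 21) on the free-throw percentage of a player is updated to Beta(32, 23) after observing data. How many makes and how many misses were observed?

A Beta(α, β) prior with s successes and f failures in binomial data gives a Beta(α+s, β+f) posterior.
Match parameters: s=32−5=27, f=23−21=2.

27 makes and 2 misses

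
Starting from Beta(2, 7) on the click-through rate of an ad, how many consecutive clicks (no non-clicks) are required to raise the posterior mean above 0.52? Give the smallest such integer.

After k clicks and 0 non-clicks the posterior is Beta(2+k, 7), with mean (2+k)/(2+7+k).
Set (2+k)/(9+k) > 0.52 and solve: k > (0.52·9 − 2)/(1 − 0.52) = 5.583.
The smallest integer exceeding 5.583 is 6, and checking k=6: (8)/(15) = 0.5333 > 0.52.

k = 6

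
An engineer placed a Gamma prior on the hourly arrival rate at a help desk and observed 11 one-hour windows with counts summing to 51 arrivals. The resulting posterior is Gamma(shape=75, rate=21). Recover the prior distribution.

Gamma–Poisson conjugacy: posterior shape = α + Σxᵢ, posterior rate = β + n.
So α = 75 − 51 = 24 and β = 21 − 11 = 10.

Gamma(shape=24, rate=10)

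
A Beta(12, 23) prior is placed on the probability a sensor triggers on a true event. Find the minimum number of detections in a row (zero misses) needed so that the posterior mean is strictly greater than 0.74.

After k detections and 0 misses the posterior is Beta(12+k, 23), with mean (12+k)/(12+23+k).
Set (12+k)/(35+k) > 0.74 and solve: k > (0.74·35 − 12)/(1 − 0.74) = 53.462.
The smallest integer exceeding 53.462 is 54.

k = 54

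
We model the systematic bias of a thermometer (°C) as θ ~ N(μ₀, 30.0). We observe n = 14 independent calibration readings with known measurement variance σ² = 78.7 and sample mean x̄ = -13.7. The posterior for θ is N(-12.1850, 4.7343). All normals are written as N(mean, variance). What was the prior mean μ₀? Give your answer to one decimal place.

μ₀ = -4.1

With known observation variance, the Normal–Normal posterior has precision τ_n = τ₀ + n/σ² and mean μ_n = (τ₀μ₀ + (n/σ²)x̄)/τ_n.
Here τ₀ = 1/30.0 = 0.033333 and τ_data = 14/78.7 = 0.177891, so τ_n = 0.211224.
Rearranging for μ₀: μ₀ = (μ_n·τ_n − τ_data·x̄)/τ₀ = (-12.1850·0.211224 − 0.177891·-13.7) / 0.033333 = -0.136658/0.033333 ≈ -4.1.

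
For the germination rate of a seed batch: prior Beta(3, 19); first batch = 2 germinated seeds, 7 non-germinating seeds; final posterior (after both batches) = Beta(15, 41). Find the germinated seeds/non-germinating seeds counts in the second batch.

Because Beta–binomial updating is additive in the counts, the combined data contributed (α_post−α_prior, β_post−β_prior) successes and failures.
Total across both batches: 15−3=12 germinated seeds, 41−19=22 non-germinating seeds.
Subtract the first batch: 12−2=10 germinated seeds and 22−7=15 non-germinating seeds.

10 germinated seeds and 15 non-germinating seeds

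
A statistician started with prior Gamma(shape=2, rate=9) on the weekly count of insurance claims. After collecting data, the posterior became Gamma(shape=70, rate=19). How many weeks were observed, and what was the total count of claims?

n = 10 weeks with total 68 claims

Gamma–Poisson conjugacy: posterior shape = α + Σxᵢ, posterior rate = β + n.
Matching: Σxᵢ = 70 − 2 = 68 and n = 19 − 9 = 10.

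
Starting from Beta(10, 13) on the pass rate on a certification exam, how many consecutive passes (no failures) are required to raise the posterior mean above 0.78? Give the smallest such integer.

k = 37

After k passes and 0 failures the posterior is Beta(10+k, 13), with mean (10+k)/(10+13+k).
Set (10+k)/(23+k) > 0.78 and solve: k > (0.78·23 − 10)/(1 − 0.78) = 36.091.
The smallest integer exceeding 36.091 is 37.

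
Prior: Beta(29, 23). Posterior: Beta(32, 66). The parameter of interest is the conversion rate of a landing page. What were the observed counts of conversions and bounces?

3 conversions and 43 bounces

A Beta(α, β) prior with s successes and f failures in binomial data gives a Beta(α+s, β+f) posterior.
So s = 32 − 29 = 3 and f = 66 − 23 = 43.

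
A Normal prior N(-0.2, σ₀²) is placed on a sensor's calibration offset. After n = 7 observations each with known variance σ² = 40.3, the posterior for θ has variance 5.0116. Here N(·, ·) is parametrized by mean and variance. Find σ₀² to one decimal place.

σ₀² = 38.7

For the Normal–Normal model with known σ², precisions add: τ_n = τ₀ + n/σ².
So 1/σ₀² = 1/5.0116 − 7/40.3 = 0.199537 − 0.173697 = 0.025840.
Hence σ₀² = 1/0.025840 ≈ 38.7.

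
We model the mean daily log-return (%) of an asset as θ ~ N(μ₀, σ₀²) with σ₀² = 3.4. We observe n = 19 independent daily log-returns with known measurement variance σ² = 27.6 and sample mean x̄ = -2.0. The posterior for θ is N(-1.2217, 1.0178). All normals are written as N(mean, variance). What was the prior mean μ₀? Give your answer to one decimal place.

μ₀ = 0.6

With known observation variance, the Normal–Normal posterior has precision τ_n = τ₀ + n/σ² and mean μ_n = (τ₀μ₀ + (n/σ²)x̄)/τ_n.
Here τ₀ = 1/3.4 = 0.294118 and τ_data = 19/27.6 = 0.688406, so τ_n = 0.982524.
Rearranging for μ₀: μ₀ = (μ_n·τ_n − τ_data·x̄)/τ₀ = (-1.2217·0.982524 − 0.688406·-2.0) / 0.294118 = 0.176462/0.294118 ≈ 0.6.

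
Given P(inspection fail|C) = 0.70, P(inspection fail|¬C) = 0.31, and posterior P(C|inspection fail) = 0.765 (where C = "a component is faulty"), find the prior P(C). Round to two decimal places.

P(C) = 0.59

Bayes' rule in odds form gives O(C|E) = O(C)·[P(E|C)/P(E|¬C)], hence O(C) = O(C|E)/LR.
Posterior odds = 0.765/(1−0.765) = 3.2553. LR = 0.70/0.31 = 2.2581.
Prior odds = 3.2553/2.2581 = 1.4416, so P(C) = 1.4416/(1+1.4416) ≈ 0.59.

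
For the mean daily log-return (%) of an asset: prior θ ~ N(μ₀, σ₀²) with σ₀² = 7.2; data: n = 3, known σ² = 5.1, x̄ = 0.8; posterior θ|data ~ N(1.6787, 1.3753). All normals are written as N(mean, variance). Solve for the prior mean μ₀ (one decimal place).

μ₀ = 5.4

The posterior mean is a precision-weighted average: μ_n = (τ₀μ₀ + τ_data·x̄)/(τ₀+τ_data), with τ₀=1/σ₀² and τ_data=n/σ².
Here τ₀ = 1/7.2 = 0.138889 and τ_data = 3/5.1 = 0.588235, so τ_n = 0.727124.
Rearranging for μ₀: μ₀ = (μ_n·τ_n − τ_data·x̄)/τ₀ = (1.6787·0.727124 − 0.588235·0.8) / 0.138889 = 0.750035/0.138889 ≈ 5.4.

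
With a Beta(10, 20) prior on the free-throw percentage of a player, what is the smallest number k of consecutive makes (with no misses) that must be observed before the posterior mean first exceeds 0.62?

k = 23

After k makes and 0 misses the posterior is Beta(10+k, 20), with mean (10+k)/(10+20+k).
Set (10+k)/(30+k) > 0.62 and solve: k > (0.62·30 − 10)/(1 − 0.62) = 22.632.
The smallest integer exceeding 22.632 is 23.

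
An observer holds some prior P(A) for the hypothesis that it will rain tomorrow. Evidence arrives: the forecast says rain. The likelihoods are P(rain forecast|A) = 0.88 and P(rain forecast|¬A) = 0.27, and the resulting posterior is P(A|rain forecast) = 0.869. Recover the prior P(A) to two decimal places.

P(A) = 0.67

Bayes' rule in odds form gives O(A|E) = O(A)·[P(E|A)/P(E|¬A)], hence O(A) = O(A|E)/LR.
Posterior odds = 0.869/(1−0.869) = 6.6336. LR = 0.88/0.27 = 3.2593.
Prior odds = 6.6336/3.2593 = 2.0353, so P(A) = 2.0353/(1+2.0353) ≈ 0.67.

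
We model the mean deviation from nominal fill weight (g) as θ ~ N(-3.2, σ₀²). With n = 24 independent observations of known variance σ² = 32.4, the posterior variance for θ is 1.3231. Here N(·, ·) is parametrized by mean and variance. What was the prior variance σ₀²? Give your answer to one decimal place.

σ₀² = 66.4

Posterior precision equals prior precision plus data precision: 1/σ_n² = 1/σ₀² + n/σ².
So 1/σ₀² = 1/1.3231 − 24/32.4 = 0.755801 − 0.740741 = 0.015060.
Hence σ₀² = 1/0.015060 ≈ 66.4.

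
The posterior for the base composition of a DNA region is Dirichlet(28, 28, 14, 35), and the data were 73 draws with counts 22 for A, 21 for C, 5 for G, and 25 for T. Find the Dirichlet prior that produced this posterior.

For a Dirichlet(α) prior with multinomial counts c, the posterior is Dirichlet(α + c) componentwise.
Subtract each count from the matching posterior parameter: 28−22=6, 28−21=7, 14−5=9, 35−25=10.

Dirichlet(6, 7, 9, 10)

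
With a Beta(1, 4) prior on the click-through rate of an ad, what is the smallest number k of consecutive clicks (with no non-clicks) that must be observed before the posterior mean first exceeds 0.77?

After k clicks and 0 non-clicks the posterior is Beta(1+k, 4), with mean (1+k)/(1+4+k).
Set (1+k)/(5+k) > 0.77 and solve: k > (0.77·5 − 1)/(1 − 0.77) = 12.391.
The smallest integer exceeding 12.391 is 13.

k = 13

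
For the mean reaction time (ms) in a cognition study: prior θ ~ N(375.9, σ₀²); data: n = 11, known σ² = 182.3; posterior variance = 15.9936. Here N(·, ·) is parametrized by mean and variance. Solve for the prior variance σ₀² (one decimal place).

σ₀² = 457.7

For the Normal–Normal model with known σ², precisions add: τ_n = τ₀ + n/σ².
So 1/σ₀² = 1/15.9936 − 11/182.3 = 0.062525 − 0.060340 = 0.002185.
Hence σ₀² = 1/0.002185 ≈ 457.7.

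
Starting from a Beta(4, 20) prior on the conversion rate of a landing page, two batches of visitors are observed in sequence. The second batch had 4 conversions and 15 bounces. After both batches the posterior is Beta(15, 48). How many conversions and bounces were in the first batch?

Sequential conjugate updates are equivalent to a single update on the pooled data, so total successes = posterior α − prior α and total failures = posterior β − prior β.
Total across both batches: 15−4=11 conversions, 48−20=28 bounces.
Subtract the second batch: 11−4=7 conversions and 28−15=13 bounces.

7 conversions and 13 bounces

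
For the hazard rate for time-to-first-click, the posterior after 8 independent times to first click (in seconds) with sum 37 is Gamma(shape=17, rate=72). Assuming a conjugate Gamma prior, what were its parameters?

Gamma–exponential conjugacy: posterior shape = α + n, posterior rate = β + Σtᵢ.
So α = 17 − 8 = 9 and β = 72 − 37 = 35.

Gamma(shape=9, rate=35)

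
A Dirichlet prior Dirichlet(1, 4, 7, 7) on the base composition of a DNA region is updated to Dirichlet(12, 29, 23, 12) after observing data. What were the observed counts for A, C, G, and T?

counts (11, 25, 16, 5)

For a Dirichlet(α) prior with multinomial counts c, the posterior is Dirichlet(α + c) componentwise.
Counts are posterior − prior componentwise: 12−1=11, 29−4=25, 23−7=16, 12−7=5.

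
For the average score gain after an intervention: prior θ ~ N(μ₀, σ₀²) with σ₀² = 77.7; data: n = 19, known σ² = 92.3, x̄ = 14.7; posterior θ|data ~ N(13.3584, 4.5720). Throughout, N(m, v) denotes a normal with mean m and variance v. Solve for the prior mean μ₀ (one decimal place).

μ₀ = -8.1

With known observation variance, the Normal–Normal posterior has precision τ_n = τ₀ + n/σ² and mean μ_n = (τ₀μ₀ + (n/σ²)x̄)/τ_n.
Here τ₀ = 1/77.7 = 0.012870 and τ_data = 19/92.3 = 0.205850, so τ_n = 0.218720.
Rearranging for μ₀: μ₀ = (μ_n·τ_n − τ_data·x̄)/τ₀ = (13.3584·0.218720 − 0.205850·14.7) / 0.012870 = -0.104246/0.012870 ≈ -8.1.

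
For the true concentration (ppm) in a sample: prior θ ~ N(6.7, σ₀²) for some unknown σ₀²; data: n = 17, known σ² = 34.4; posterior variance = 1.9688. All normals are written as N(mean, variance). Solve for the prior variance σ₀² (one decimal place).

σ₀² = 72.8

Posterior precision equals prior precision plus data precision: 1/σ_n² = 1/σ₀² + n/σ².
So 1/σ₀² = 1/1.9688 − 17/34.4 = 0.507924 − 0.494186 = 0.013738.
Hence σ₀² = 1/0.013738 ≈ 72.8.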